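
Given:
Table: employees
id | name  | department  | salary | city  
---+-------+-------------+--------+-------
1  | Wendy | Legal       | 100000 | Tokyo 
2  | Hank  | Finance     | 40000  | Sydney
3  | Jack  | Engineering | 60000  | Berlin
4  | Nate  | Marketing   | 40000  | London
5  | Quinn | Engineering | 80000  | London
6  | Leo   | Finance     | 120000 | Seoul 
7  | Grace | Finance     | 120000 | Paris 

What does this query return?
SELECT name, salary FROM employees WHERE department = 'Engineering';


Filtering: department = 'Engineering'
Matching rows: 2

2 rows:
Jack, 60000
Quinn, 80000


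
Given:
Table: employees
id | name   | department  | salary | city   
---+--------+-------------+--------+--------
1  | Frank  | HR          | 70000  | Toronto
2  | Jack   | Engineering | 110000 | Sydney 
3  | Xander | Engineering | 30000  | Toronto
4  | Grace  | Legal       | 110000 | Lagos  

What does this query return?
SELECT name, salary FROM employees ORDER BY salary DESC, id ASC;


Sorting by salary DESC, then id ASC for ties

4 rows:
Jack, 110000
Grace, 110000
Frank, 70000
Xander, 30000


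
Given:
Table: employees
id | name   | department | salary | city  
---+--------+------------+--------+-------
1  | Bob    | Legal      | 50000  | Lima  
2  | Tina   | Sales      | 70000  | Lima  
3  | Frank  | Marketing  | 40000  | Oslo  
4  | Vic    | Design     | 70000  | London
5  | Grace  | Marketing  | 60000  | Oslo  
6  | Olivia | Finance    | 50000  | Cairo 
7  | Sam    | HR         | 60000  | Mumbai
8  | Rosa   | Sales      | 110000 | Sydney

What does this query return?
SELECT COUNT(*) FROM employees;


COUNT(*) counts all rows

8


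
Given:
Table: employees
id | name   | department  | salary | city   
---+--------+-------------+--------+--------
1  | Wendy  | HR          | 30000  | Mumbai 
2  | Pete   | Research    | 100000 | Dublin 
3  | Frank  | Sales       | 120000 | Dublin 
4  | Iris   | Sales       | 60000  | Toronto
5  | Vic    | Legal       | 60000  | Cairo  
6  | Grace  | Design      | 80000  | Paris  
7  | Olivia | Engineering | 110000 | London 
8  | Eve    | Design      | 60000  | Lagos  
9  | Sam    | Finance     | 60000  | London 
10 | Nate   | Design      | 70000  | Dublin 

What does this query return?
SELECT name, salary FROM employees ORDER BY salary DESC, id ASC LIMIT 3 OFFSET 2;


Sort by salary DESC (id ASC tiebreak), then skip 2 and take 3
Rows 3 through 5

3 rows:
Pete, 100000
Grace, 80000
Nate, 70000


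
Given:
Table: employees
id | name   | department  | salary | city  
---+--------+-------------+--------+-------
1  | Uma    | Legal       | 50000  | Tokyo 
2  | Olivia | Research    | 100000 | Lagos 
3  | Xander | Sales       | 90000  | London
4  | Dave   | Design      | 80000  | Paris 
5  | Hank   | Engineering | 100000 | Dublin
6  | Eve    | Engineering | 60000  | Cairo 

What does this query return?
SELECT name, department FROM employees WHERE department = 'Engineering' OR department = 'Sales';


Filtering: department = 'Engineering' OR 'Sales'
Matching: 3 rows

3 rows:
Xander, Sales
Hank, Engineering
Eve, Engineering


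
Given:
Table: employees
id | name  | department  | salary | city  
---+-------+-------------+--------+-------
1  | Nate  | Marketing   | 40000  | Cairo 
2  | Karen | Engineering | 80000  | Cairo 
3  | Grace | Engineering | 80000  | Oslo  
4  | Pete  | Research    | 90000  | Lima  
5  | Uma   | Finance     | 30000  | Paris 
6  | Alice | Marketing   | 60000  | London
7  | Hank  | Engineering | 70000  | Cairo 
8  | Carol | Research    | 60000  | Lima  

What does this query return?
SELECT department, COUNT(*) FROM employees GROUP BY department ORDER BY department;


Assigning each row to its department group:
  Nate -> Marketing
  Karen -> Engineering
  Grace -> Engineering
  Pete -> Research
  Uma -> Finance
  Alice -> Marketing
  Hank -> Engineering
  Carol -> Research


4 groups:
Engineering, 3
Finance, 1
Marketing, 2
Research, 2


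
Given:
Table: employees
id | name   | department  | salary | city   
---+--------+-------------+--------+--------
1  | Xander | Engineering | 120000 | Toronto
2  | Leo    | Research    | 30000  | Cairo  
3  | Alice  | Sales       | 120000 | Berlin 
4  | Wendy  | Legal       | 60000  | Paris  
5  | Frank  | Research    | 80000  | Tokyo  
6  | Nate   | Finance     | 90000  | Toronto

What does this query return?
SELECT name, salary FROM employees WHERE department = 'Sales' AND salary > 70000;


Filtering: department = 'Sales' AND salary > 70000
Matching: 1 rows

1 rows:
Alice, 120000


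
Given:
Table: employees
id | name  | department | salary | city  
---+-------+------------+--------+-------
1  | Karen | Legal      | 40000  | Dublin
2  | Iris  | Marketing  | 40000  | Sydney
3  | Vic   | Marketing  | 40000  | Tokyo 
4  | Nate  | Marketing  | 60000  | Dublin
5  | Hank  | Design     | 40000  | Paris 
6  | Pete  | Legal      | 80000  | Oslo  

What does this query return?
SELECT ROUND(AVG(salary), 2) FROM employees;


SUM(salary) = 300000
COUNT = 6
ROUND(AVG, 2) = ROUND(300000 / 6, 2) = 50000.0

50000.0


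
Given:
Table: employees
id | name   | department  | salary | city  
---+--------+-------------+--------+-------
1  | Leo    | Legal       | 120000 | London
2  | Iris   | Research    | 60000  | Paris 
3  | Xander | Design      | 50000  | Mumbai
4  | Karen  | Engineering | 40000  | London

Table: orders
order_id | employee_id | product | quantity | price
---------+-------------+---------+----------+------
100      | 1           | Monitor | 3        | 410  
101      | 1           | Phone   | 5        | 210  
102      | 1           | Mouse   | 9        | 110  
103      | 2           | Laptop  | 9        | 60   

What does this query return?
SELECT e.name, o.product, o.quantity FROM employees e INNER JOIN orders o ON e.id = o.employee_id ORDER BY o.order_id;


Joining employees.id = orders.employee_id:
  employee Leo (id=1) -> order Monitor
  employee Leo (id=1) -> order Phone
  employee Leo (id=1) -> order Mouse
  employee Iris (id=2) -> order Laptop


4 rows:
Leo, Monitor, 3
Leo, Phone, 5
Leo, Mouse, 9
Iris, Laptop, 9


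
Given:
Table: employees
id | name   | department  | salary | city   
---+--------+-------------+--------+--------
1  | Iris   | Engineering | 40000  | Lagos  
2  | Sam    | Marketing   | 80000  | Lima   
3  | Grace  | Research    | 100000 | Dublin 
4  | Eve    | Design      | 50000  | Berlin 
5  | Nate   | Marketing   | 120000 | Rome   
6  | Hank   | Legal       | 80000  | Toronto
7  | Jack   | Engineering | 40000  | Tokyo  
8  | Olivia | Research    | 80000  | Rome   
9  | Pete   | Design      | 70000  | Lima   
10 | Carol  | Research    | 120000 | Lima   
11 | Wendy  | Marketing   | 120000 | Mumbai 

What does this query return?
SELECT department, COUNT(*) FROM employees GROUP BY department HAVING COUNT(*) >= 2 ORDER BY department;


Groups with count >= 2:
  Design: 2 -> PASS
  Engineering: 2 -> PASS
  Marketing: 3 -> PASS
  Research: 3 -> PASS
  Legal: 1 -> filtered out


4 groups:
Design, 2
Engineering, 2
Marketing, 3
Research, 3


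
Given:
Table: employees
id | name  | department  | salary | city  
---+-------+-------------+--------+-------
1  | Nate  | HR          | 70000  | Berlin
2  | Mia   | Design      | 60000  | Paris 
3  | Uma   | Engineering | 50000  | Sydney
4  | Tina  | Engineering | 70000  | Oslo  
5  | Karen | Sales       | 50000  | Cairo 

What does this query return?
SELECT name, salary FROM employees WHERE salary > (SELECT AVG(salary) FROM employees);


Subquery: AVG(salary) = 60000.0
Filtering: salary > 60000.0
  Nate (70000) -> MATCH
  Tina (70000) -> MATCH


2 rows:
Nate, 70000
Tina, 70000


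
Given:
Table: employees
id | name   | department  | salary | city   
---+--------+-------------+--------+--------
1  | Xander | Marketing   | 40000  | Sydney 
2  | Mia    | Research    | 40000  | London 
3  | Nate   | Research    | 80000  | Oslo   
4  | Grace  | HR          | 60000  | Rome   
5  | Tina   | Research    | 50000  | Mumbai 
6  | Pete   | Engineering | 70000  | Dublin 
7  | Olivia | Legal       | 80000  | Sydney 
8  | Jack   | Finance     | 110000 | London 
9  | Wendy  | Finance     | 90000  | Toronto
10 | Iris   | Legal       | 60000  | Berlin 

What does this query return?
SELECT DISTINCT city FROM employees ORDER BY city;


All 'city' values (row order): Sydney, London, Oslo, Rome, Mumbai, Dublin, Sydney, London, Toronto, Berlin
Removing duplicates leaves 8 unique value(s).

8 values:
Berlin
Dublin
London
Mumbai
Oslo
Rome
Sydney
Toronto


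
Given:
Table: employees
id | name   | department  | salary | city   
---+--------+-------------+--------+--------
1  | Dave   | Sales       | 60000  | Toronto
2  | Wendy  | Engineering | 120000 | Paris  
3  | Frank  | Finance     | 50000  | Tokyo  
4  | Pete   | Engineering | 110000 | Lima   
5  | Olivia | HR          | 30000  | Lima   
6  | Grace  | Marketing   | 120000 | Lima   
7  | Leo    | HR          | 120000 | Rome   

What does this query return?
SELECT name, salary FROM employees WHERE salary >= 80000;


Filtering: salary >= 80000
Matching: 4 rows

4 rows:
Wendy, 120000
Pete, 110000
Grace, 120000
Leo, 120000


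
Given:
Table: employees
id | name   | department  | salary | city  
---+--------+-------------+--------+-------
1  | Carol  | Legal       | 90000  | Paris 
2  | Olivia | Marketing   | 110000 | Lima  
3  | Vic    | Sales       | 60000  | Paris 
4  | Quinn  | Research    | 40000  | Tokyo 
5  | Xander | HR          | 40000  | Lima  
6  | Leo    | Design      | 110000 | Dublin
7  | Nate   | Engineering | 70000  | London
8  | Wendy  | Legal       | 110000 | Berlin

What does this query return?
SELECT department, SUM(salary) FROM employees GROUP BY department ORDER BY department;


Summing salary within each department:
  Design: 110000 = 110000
  Engineering: 70000 = 70000
  HR: 40000 = 40000
  Legal: 90000 + 110000 = 200000
  Marketing: 110000 = 110000
  Research: 40000 = 40000
  Sales: 60000 = 60000


7 groups:
Design, 110000
Engineering, 70000
HR, 40000
Legal, 200000
Marketing, 110000
Research, 40000
Sales, 60000


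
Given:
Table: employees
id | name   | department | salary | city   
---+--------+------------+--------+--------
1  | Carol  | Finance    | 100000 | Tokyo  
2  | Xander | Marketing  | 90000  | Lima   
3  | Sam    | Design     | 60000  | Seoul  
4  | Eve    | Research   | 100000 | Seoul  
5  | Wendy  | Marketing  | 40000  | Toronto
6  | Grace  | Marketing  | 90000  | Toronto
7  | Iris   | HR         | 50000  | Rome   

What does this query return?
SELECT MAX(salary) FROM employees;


Salaries: 100000, 90000, 60000, 100000, 40000, 90000, 50000
MAX = 100000

100000


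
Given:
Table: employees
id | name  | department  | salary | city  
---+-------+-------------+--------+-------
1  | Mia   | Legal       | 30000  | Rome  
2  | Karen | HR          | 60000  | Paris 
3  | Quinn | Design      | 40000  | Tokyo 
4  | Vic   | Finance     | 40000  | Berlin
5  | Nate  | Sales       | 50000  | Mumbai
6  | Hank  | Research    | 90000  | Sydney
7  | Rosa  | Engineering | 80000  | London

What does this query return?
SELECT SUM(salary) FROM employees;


SUM(salary) = 30000 + 60000 + 40000 + 40000 + 50000 + 90000 + 80000 = 390000

390000


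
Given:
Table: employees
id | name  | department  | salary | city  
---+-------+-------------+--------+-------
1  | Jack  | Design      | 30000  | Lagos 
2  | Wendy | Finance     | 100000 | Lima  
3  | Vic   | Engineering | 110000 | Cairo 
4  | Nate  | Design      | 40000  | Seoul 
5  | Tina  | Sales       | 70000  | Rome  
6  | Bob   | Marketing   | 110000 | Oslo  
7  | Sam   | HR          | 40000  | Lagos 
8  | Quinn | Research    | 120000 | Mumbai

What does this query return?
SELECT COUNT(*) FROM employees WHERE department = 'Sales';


Counting rows where department = 'Sales'
  Tina -> MATCH


1


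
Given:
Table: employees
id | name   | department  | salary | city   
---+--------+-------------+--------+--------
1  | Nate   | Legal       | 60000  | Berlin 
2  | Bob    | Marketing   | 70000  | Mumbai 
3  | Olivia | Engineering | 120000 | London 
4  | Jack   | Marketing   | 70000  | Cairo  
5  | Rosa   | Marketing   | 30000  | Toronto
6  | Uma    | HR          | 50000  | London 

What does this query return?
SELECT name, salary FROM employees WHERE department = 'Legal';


Filtering: department = 'Legal'
Matching rows: 1

1 rows:
Nate, 60000


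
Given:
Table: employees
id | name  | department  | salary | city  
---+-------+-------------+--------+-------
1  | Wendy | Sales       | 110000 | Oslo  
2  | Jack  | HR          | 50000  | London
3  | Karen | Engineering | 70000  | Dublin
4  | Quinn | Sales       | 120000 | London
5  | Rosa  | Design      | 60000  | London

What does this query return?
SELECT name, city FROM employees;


Projecting columns: name, city

5 rows:
Wendy, Oslo
Jack, London
Karen, Dublin
Quinn, London
Rosa, London


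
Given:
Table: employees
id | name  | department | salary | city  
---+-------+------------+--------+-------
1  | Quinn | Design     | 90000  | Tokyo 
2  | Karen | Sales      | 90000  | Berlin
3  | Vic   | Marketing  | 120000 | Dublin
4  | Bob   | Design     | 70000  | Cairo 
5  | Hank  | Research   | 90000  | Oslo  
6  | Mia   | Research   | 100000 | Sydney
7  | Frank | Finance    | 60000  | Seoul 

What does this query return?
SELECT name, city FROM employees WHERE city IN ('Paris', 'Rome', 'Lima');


Filtering: city IN ('Paris', 'Rome', 'Lima')
Matching: 0 rows

Empty result set (0 rows)


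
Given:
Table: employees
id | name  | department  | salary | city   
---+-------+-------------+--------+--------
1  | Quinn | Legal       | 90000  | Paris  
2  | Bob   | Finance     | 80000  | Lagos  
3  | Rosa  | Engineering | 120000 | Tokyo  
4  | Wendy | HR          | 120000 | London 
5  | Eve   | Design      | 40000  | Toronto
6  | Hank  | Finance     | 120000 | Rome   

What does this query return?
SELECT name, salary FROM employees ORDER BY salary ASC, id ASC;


Sorting by salary ASC, then id ASC for ties

6 rows:
Eve, 40000
Bob, 80000
Quinn, 90000
Rosa, 120000
Wendy, 120000
Hank, 120000


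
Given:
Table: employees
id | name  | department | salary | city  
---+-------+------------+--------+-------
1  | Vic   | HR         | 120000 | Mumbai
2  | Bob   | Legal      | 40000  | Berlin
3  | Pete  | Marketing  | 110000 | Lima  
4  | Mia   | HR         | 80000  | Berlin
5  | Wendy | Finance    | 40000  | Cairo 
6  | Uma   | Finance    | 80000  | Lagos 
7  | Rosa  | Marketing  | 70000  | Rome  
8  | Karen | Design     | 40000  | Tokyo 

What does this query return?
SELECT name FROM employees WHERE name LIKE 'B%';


LIKE 'B%' matches names starting with 'B'
Matching: 1

1 rows:
Bob


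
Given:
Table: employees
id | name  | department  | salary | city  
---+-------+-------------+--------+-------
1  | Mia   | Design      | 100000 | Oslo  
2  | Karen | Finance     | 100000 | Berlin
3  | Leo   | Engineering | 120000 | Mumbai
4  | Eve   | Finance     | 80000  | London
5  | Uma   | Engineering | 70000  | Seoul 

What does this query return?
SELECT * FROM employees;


SELECT * returns all 5 rows with all columns

5 rows:
1, Mia, Design, 100000, Oslo
2, Karen, Finance, 100000, Berlin
3, Leo, Engineering, 120000, Mumbai
4, Eve, Finance, 80000, London
5, Uma, Engineering, 70000, Seoul


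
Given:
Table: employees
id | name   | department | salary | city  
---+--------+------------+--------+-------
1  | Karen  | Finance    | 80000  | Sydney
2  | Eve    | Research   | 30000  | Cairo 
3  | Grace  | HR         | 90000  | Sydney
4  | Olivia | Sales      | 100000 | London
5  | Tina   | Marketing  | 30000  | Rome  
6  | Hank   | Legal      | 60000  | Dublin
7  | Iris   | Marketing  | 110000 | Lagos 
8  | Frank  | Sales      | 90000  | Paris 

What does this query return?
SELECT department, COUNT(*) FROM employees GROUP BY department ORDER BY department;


Assigning each row to its department group:
  Karen -> Finance
  Eve -> Research
  Grace -> HR
  Olivia -> Sales
  Tina -> Marketing
  Hank -> Legal
  Iris -> Marketing
  Frank -> Sales


6 groups:
Finance, 1
HR, 1
Legal, 1
Marketing, 2
Research, 1
Sales, 2


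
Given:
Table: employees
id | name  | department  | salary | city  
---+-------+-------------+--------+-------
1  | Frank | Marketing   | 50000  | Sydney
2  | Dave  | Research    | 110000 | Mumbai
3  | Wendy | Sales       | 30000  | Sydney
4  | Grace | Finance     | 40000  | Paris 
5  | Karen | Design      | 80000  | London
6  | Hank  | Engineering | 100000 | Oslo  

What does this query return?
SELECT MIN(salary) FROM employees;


Salaries: 50000, 110000, 30000, 40000, 80000, 100000
MIN = 30000

30000


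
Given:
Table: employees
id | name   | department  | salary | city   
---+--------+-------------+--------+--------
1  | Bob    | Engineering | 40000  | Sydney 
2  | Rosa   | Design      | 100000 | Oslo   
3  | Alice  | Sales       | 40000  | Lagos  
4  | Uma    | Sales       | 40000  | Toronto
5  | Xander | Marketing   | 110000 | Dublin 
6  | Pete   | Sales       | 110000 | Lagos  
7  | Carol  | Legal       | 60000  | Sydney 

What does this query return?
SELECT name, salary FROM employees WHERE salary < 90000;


Filtering: salary < 90000
Matching: 4 rows

4 rows:
Bob, 40000
Alice, 40000
Uma, 40000
Carol, 60000


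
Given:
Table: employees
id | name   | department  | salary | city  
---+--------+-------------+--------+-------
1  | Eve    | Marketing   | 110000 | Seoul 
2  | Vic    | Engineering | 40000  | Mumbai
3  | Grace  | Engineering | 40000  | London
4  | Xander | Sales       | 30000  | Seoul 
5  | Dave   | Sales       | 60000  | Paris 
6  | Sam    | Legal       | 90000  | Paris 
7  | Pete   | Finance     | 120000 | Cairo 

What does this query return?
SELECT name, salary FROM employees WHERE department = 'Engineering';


Filtering: department = 'Engineering'
Matching rows: 2

2 rows:
Vic, 40000
Grace, 40000


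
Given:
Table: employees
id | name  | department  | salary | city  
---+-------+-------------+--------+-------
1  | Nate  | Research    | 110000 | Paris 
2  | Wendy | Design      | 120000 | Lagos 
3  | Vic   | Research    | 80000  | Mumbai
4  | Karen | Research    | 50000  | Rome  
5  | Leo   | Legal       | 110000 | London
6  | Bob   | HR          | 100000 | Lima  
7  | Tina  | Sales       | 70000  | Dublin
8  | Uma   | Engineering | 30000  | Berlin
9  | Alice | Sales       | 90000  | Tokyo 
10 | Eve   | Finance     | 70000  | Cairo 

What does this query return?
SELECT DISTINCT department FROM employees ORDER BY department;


All 'department' values (row order): Research, Design, Research, Research, Legal, HR, Sales, Engineering, Sales, Finance
Removing duplicates leaves 7 unique value(s).

7 values:
Design
Engineering
Finance
HR
Legal
Research
Sales


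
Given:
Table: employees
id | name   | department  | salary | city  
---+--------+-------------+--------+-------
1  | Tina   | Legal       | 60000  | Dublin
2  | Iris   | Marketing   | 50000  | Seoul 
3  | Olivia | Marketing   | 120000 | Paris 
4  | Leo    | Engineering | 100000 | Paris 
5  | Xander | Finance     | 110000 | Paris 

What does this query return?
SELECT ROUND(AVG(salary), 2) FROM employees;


SUM(salary) = 440000
COUNT = 5
ROUND(AVG, 2) = ROUND(440000 / 5, 2) = 88000.0

88000.0


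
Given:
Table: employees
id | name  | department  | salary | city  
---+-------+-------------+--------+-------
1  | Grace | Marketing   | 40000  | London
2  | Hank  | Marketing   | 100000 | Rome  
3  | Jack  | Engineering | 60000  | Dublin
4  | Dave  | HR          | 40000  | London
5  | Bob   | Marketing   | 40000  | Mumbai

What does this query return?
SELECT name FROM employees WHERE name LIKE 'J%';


LIKE 'J%' matches names starting with 'J'
Matching: 1

1 rows:
Jack


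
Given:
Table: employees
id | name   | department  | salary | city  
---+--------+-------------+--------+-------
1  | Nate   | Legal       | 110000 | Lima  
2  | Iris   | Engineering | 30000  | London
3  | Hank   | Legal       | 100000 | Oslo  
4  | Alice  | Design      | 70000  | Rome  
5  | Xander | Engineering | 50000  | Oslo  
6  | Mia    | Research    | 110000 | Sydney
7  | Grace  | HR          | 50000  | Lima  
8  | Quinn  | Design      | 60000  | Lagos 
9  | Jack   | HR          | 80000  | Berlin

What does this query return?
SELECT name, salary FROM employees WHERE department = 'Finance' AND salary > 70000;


Filtering: department = 'Finance' AND salary > 70000
Matching: 0 rows

Empty result set (0 rows)


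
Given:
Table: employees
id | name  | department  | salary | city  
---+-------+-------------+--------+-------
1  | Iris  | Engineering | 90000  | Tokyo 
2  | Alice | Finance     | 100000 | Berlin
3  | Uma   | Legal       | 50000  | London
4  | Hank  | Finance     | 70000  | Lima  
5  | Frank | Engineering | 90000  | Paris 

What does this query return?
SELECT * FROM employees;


SELECT * returns all 5 rows with all columns

5 rows:
1, Iris, Engineering, 90000, Tokyo
2, Alice, Finance, 100000, Berlin
3, Uma, Legal, 50000, London
4, Hank, Finance, 70000, Lima
5, Frank, Engineering, 90000, Paris


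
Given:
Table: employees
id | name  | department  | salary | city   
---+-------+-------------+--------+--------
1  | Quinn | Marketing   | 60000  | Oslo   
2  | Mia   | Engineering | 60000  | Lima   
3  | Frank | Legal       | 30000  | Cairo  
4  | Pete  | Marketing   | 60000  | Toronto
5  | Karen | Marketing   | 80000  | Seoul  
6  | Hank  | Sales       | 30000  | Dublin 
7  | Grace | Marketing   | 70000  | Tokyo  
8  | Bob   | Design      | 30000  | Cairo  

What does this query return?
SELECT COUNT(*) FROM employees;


COUNT(*) counts all rows

8


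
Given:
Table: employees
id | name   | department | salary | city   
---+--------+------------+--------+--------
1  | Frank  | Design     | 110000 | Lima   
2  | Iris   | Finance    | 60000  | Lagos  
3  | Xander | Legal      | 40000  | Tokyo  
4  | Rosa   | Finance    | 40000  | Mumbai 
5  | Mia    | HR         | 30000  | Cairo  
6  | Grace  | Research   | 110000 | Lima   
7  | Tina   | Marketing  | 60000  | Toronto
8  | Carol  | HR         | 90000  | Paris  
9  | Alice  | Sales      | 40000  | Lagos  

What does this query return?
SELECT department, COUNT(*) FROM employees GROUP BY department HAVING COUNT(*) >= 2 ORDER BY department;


Groups with count >= 2:
  Finance: 2 -> PASS
  HR: 2 -> PASS
  Design: 1 -> filtered out
  Legal: 1 -> filtered out
  Marketing: 1 -> filtered out
  Research: 1 -> filtered out
  Sales: 1 -> filtered out


2 groups:
Finance, 2
HR, 2


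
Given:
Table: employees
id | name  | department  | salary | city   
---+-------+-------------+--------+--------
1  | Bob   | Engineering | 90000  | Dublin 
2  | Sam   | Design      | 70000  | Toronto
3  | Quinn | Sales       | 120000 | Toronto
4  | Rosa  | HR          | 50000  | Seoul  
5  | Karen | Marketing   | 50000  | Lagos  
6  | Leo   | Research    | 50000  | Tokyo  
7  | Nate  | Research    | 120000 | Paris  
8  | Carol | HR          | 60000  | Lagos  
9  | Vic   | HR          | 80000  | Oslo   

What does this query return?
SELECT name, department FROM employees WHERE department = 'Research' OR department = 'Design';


Filtering: department = 'Research' OR 'Design'
Matching: 3 rows

3 rows:
Sam, Design
Leo, Research
Nate, Research


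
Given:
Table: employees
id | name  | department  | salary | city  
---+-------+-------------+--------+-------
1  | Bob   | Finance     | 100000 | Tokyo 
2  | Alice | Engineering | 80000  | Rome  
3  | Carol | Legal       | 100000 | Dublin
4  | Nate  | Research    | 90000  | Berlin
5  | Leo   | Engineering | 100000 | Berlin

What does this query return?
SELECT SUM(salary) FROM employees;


SUM(salary) = 100000 + 80000 + 100000 + 90000 + 100000 = 470000

470000


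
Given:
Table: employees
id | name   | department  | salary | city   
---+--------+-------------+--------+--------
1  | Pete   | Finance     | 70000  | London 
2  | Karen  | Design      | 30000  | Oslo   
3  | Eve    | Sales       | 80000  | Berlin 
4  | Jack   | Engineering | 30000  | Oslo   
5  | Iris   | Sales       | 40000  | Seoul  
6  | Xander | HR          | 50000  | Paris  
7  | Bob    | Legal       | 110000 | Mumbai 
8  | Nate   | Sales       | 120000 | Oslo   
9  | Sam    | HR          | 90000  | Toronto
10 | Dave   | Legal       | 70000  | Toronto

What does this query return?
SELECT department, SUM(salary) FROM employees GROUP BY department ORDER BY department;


Summing salary within each department:
  Design: 30000 = 30000
  Engineering: 30000 = 30000
  Finance: 70000 = 70000
  HR: 50000 + 90000 = 140000
  Legal: 110000 + 70000 = 180000
  Sales: 80000 + 40000 + 120000 = 240000


6 groups:
Design, 30000
Engineering, 30000
Finance, 70000
HR, 140000
Legal, 180000
Sales, 240000


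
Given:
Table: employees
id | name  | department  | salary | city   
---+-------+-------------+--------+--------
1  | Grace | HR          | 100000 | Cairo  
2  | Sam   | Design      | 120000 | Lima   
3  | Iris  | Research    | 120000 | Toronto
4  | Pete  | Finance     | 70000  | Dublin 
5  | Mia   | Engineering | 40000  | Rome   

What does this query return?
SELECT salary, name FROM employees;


Projecting columns: salary, name

5 rows:
100000, Grace
120000, Sam
120000, Iris
70000, Pete
40000, Mia


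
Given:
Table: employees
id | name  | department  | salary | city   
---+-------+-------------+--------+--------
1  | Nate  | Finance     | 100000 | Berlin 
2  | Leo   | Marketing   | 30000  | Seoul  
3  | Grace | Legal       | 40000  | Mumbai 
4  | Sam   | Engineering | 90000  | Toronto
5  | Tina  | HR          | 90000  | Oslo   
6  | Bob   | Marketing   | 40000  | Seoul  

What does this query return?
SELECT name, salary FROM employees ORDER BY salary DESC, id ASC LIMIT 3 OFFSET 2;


Sort by salary DESC (id ASC tiebreak), then skip 2 and take 3
Rows 3 through 5

3 rows:
Tina, 90000
Grace, 40000
Bob, 40000


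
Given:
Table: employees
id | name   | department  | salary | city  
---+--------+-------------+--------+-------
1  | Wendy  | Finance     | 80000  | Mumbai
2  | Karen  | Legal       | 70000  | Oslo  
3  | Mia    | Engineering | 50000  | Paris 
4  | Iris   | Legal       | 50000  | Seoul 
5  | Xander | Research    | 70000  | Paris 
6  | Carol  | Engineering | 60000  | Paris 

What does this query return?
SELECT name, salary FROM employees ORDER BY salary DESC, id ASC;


Sorting by salary DESC, then id ASC for ties

6 rows:
Wendy, 80000
Karen, 70000
Xander, 70000
Carol, 60000
Mia, 50000
Iris, 50000


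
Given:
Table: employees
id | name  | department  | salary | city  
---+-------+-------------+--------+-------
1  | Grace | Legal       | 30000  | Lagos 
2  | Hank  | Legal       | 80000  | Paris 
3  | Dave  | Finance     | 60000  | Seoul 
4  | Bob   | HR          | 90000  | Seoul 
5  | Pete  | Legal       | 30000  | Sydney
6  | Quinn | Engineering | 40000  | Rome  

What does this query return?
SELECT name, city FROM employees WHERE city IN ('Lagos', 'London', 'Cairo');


Filtering: city IN ('Lagos', 'London', 'Cairo')
Matching: 1 rows

1 rows:
Grace, Lagos


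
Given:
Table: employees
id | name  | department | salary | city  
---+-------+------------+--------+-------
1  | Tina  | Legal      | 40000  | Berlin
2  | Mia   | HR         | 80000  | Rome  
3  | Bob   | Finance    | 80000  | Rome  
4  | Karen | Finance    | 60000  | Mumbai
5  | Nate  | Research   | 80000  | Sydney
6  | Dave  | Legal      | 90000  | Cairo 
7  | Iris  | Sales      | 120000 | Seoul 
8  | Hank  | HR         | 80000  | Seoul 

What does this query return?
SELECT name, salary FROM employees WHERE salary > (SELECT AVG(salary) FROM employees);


Subquery: AVG(salary) = 78750.0
Filtering: salary > 78750.0
  Mia (80000) -> MATCH
  Bob (80000) -> MATCH
  Nate (80000) -> MATCH
  Dave (90000) -> MATCH
  Iris (120000) -> MATCH
  Hank (80000) -> MATCH


6 rows:
Mia, 80000
Bob, 80000
Nate, 80000
Dave, 90000
Iris, 120000
Hank, 80000


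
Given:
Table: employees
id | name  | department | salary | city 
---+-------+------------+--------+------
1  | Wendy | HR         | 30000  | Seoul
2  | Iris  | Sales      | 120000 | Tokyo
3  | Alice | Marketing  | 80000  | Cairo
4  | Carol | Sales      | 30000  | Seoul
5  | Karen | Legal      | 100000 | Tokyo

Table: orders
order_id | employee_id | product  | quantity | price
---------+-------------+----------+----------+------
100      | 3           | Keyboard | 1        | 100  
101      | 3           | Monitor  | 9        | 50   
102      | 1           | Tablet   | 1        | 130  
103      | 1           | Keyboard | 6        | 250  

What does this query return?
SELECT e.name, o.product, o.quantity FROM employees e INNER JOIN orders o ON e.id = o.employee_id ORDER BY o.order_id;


Joining employees.id = orders.employee_id:
  employee Alice (id=3) -> order Keyboard
  employee Alice (id=3) -> order Monitor
  employee Wendy (id=1) -> order Tablet
  employee Wendy (id=1) -> order Keyboard


4 rows:
Alice, Keyboard, 1
Alice, Monitor, 9
Wendy, Tablet, 1
Wendy, Keyboard, 6


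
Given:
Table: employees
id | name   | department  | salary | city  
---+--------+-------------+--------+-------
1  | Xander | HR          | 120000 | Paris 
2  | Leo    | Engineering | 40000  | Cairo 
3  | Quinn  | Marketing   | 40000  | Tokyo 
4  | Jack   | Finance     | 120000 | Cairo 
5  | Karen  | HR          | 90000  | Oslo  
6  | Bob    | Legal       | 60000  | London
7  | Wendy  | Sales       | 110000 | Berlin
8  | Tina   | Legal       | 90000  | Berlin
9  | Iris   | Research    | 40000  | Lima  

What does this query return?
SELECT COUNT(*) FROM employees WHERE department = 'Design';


Counting rows where department = 'Design'


0


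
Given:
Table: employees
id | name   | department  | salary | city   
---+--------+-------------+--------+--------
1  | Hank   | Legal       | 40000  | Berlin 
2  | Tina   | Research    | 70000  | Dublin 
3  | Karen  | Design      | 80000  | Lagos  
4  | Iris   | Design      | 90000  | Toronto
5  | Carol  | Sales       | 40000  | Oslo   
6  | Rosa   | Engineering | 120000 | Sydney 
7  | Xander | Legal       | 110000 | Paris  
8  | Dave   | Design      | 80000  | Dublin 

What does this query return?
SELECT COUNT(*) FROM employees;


COUNT(*) counts all rows

8


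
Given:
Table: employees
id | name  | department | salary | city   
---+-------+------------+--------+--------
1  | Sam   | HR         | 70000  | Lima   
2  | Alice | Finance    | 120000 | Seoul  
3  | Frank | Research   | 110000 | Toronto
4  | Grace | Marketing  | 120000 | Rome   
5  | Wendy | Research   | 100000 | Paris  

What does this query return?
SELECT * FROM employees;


SELECT * returns all 5 rows with all columns

5 rows:
1, Sam, HR, 70000, Lima
2, Alice, Finance, 120000, Seoul
3, Frank, Research, 110000, Toronto
4, Grace, Marketing, 120000, Rome
5, Wendy, Research, 100000, Paris


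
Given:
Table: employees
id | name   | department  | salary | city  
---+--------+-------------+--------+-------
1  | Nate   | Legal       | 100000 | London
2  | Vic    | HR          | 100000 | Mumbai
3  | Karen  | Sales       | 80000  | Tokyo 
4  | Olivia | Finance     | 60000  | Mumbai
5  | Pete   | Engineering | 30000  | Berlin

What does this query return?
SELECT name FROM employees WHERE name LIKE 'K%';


LIKE 'K%' matches names starting with 'K'
Matching: 1

1 rows:
Karen


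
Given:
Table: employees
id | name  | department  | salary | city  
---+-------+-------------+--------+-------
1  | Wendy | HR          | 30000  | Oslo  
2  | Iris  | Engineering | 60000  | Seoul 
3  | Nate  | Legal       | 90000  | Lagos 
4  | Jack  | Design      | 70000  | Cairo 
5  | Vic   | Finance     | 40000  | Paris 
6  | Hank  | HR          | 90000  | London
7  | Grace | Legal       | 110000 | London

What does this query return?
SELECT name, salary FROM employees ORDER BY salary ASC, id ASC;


Sorting by salary ASC, then id ASC for ties

7 rows:
Wendy, 30000
Vic, 40000
Iris, 60000
Jack, 70000
Nate, 90000
Hank, 90000
Grace, 110000


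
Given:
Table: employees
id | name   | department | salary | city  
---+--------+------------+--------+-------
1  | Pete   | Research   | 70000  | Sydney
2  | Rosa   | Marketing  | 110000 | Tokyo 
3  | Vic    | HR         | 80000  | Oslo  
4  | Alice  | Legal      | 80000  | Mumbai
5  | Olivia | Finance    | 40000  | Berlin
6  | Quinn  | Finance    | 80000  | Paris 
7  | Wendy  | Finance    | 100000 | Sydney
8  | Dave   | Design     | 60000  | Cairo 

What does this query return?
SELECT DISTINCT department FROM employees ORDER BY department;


All 'department' values (row order): Research, Marketing, HR, Legal, Finance, Finance, Finance, Design
Removing duplicates leaves 6 unique value(s).

6 values:
Design
Finance
HR
Legal
Marketing
Research


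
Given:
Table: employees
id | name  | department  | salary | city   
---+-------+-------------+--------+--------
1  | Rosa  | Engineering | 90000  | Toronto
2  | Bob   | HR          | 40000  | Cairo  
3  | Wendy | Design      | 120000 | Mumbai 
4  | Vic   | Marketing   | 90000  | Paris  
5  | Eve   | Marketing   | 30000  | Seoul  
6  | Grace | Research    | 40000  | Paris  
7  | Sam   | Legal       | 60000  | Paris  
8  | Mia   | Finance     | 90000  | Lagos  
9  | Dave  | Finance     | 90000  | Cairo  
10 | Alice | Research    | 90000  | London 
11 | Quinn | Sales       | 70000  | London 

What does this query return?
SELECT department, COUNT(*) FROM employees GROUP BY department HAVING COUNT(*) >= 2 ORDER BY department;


Groups with count >= 2:
  Finance: 2 -> PASS
  Marketing: 2 -> PASS
  Research: 2 -> PASS
  Design: 1 -> filtered out
  Engineering: 1 -> filtered out
  HR: 1 -> filtered out
  Legal: 1 -> filtered out
  Sales: 1 -> filtered out


3 groups:
Finance, 2
Marketing, 2
Research, 2


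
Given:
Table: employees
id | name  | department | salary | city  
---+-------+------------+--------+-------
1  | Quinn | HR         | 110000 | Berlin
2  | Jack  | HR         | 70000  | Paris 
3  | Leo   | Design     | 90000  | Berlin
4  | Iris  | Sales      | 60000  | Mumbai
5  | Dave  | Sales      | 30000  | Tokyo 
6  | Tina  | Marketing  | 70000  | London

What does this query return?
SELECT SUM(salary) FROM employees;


SUM(salary) = 110000 + 70000 + 90000 + 60000 + 30000 + 70000 = 430000

430000


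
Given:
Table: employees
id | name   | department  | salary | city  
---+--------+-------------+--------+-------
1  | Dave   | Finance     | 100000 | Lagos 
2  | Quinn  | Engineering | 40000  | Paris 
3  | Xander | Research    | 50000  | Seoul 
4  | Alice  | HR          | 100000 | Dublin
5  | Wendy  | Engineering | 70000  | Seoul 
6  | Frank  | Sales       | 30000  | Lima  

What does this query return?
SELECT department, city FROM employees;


Projecting columns: department, city

6 rows:
Finance, Lagos
Engineering, Paris
Research, Seoul
HR, Dublin
Engineering, Seoul
Sales, Lima


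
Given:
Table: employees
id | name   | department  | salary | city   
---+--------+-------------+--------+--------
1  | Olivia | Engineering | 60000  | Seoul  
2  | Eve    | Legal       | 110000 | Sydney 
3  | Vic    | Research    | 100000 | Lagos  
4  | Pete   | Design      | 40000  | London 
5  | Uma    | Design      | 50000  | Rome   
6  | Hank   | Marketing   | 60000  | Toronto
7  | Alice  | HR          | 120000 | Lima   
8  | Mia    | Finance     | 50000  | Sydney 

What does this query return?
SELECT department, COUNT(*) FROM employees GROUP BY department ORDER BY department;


Assigning each row to its department group:
  Olivia -> Engineering
  Eve -> Legal
  Vic -> Research
  Pete -> Design
  Uma -> Design
  Hank -> Marketing
  Alice -> HR
  Mia -> Finance


7 groups:
Design, 2
Engineering, 1
Finance, 1
HR, 1
Legal, 1
Marketing, 1
Research, 1


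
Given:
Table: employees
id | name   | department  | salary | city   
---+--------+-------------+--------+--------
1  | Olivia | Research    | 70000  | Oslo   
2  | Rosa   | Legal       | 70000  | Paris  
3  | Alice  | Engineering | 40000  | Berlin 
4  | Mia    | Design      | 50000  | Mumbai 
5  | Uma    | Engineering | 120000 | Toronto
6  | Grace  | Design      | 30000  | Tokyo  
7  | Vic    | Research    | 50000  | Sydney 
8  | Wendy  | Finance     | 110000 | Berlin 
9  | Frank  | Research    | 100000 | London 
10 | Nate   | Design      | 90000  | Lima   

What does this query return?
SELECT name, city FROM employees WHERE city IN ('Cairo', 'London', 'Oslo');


Filtering: city IN ('Cairo', 'London', 'Oslo')
Matching: 2 rows

2 rows:
Olivia, Oslo
Frank, London


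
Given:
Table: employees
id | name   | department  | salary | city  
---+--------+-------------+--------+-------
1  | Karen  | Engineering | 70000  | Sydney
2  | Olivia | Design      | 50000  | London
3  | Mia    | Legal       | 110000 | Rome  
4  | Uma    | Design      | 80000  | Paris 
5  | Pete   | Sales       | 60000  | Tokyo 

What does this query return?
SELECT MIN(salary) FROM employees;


Salaries: 70000, 50000, 110000, 80000, 60000
MIN = 50000

50000


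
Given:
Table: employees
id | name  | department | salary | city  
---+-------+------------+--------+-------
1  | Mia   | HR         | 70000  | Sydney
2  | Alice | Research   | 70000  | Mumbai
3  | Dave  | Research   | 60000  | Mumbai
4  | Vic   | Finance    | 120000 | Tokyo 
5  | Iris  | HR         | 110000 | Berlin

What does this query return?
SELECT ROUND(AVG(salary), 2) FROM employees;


SUM(salary) = 430000
COUNT = 5
ROUND(AVG, 2) = ROUND(430000 / 5, 2) = 86000.0

86000.0


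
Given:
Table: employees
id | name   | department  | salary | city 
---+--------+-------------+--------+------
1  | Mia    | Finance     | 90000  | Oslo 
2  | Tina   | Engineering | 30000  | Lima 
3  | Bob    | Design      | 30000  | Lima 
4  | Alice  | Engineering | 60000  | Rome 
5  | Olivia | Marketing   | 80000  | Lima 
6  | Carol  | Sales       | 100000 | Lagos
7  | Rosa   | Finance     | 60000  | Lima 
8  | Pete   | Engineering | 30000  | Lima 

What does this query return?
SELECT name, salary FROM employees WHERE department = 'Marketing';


Filtering: department = 'Marketing'
Matching rows: 1

1 rows:
Olivia, 80000


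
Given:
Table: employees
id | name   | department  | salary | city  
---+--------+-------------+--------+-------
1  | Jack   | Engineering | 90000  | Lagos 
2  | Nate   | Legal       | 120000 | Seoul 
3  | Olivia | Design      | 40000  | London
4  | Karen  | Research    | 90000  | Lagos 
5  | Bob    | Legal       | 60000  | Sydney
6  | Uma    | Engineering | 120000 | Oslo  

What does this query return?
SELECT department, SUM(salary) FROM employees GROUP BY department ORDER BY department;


Summing salary within each department:
  Design: 40000 = 40000
  Engineering: 90000 + 120000 = 210000
  Legal: 120000 + 60000 = 180000
  Research: 90000 = 90000


4 groups:
Design, 40000
Engineering, 210000
Legal, 180000
Research, 90000


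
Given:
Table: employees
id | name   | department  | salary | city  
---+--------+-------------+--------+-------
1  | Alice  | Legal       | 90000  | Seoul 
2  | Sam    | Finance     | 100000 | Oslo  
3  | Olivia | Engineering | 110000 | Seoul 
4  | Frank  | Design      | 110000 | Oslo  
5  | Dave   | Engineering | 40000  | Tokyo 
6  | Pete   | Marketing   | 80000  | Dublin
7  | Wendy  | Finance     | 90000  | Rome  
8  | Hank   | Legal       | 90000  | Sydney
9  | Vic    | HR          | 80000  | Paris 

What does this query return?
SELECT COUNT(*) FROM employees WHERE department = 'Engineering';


Counting rows where department = 'Engineering'
  Olivia -> MATCH
  Dave -> MATCH


2


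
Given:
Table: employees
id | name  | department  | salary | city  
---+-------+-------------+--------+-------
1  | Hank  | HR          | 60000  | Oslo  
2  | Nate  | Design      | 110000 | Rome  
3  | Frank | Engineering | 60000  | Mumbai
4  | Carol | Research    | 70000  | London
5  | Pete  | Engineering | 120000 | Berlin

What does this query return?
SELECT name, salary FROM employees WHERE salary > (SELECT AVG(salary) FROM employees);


Subquery: AVG(salary) = 84000.0
Filtering: salary > 84000.0
  Nate (110000) -> MATCH
  Pete (120000) -> MATCH


2 rows:
Nate, 110000
Pete, 120000


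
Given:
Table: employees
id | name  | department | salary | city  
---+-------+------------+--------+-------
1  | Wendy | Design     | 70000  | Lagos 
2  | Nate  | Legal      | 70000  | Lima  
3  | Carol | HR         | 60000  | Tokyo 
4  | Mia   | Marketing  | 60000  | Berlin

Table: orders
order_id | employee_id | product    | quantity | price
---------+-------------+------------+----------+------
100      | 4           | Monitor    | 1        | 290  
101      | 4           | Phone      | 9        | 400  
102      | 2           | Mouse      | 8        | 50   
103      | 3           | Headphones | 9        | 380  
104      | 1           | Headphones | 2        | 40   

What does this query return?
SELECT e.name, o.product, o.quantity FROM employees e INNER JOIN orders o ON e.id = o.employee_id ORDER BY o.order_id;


Joining employees.id = orders.employee_id:
  employee Mia (id=4) -> order Monitor
  employee Mia (id=4) -> order Phone
  employee Nate (id=2) -> order Mouse
  employee Carol (id=3) -> order Headphones
  employee Wendy (id=1) -> order Headphones


5 rows:
Mia, Monitor, 1
Mia, Phone, 9
Nate, Mouse, 8
Carol, Headphones, 9
Wendy, Headphones, 2
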